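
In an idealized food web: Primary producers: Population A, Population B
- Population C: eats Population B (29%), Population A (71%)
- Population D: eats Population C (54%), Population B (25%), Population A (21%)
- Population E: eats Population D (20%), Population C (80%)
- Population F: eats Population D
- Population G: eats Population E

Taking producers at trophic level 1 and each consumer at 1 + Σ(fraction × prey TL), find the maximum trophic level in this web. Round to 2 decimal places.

4.11

Population C: 1 + (0.29×1 + 0.71×1) = 2
Population D: 1 + (0.54×2 + 0.25×1 + 0.21×1) = 2.54
Population E: 1 + (0.2×2.54 + 0.8×2) = 3.108
Population F: 1 + 2.54 = 3.54
Population G: 1 + 3.108 = 4.108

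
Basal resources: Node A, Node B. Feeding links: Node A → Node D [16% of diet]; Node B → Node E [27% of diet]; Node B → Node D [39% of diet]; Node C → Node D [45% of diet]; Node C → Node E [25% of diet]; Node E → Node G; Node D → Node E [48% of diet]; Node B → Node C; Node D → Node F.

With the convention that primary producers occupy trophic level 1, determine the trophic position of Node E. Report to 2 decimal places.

2.95

Node C: 1 + 1 = 2
Node D: 1 + (0.45×2 + 0.16×1 + 0.39×1) = 2.45
Node E: 1 + (0.48×2.45 + 0.25×2 + 0.27×1) = 2.946
Node F: 1 + 2.45 = 3.45
Node G: 1 + 2.946 = 3.946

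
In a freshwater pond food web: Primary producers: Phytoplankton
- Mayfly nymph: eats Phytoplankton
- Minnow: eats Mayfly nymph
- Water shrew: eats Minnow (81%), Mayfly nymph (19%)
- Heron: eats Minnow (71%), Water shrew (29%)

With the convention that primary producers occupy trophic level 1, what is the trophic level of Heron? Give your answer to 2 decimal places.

Mayfly nymph: 1 + 1 = 2
Minnow: 1 + 2 = 3
Water shrew: 1 + (0.81×3 + 0.19×2) = 3.81
Heron: 1 + (0.71×3 + 0.29×3.81) = 4.2349

4.23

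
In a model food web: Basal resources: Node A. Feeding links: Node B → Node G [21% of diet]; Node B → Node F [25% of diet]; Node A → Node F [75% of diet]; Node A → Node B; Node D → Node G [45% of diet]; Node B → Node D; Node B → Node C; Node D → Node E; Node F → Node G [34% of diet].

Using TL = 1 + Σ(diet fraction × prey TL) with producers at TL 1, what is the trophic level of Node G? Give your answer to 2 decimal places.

3.54

Node B: 1 + 1 = 2
Node C: 1 + 2 = 3
Node D: 1 + 2 = 3
Node E: 1 + 3 = 4
Node F: 1 + (0.25×2 + 0.75×1) = 2.25
Node G: 1 + (0.45×3 + 0.34×2.25 + 0.21×2) = 3.535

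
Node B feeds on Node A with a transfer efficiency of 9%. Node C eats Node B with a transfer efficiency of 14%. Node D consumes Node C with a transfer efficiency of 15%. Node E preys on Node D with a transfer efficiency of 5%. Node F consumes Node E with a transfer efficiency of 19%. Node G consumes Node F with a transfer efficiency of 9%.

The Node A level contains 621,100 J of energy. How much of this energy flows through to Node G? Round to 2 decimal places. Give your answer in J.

1.00 J

Node B: 621100 × 0.09 = 55899 J
Node C: 55899 × 0.14 = 7825.86 J
Node D: 7825.86 × 0.15 = 1173.879 J
Node E: 1173.879 × 0.05 = 58.69395 J
Node F: 58.69395 × 0.19 = 11.1518505 J
Node G: 11.1518505 × 0.09 = 1.003666545 J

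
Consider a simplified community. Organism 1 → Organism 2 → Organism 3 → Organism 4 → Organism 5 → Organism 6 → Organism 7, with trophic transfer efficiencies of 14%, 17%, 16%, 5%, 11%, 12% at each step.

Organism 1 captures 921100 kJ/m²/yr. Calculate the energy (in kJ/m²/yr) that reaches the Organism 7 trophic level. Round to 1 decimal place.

2.3 kJ/m²/yr

Organism 2: 921100 × 0.14 = 128954 kJ/m²/yr
Organism 3: 128954 × 0.17 = 21922.18 kJ/m²/yr
Organism 4: 21922.18 × 0.16 = 3507.5488 kJ/m²/yr
Organism 5: 3507.5488 × 0.05 = 175.37744 kJ/m²/yr
Organism 6: 175.37744 × 0.11 = 19.2915184 kJ/m²/yr
Organism 7: 19.2915184 × 0.12 = 2.314982208 kJ/m²/yr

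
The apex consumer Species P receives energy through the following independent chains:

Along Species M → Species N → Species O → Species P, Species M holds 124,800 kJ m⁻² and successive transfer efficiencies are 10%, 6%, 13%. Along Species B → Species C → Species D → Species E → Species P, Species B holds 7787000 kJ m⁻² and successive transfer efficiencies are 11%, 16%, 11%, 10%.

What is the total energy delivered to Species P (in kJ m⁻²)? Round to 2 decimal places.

Via Species M: 124800 × 0.1 × 0.06 × 0.13 = 97.344 kJ m⁻²
Via Species B: 7787000 × 0.11 × 0.16 × 0.11 × 0.1 = 1507.5632 kJ m⁻²
Total at Species P: 97.344 + 1507.5632 = 1604.9072 kJ m⁻²

1604.91 kJ m⁻²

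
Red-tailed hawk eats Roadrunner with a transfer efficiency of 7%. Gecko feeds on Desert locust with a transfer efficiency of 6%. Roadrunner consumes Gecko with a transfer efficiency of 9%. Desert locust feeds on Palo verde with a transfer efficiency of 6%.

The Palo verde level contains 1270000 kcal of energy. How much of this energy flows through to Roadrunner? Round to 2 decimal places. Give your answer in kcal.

Desert locust: 1270000 × 0.06 = 76200 kcal
Gecko: 76200 × 0.06 = 4572 kcal
Roadrunner: 4572 × 0.09 = 411.48 kcal

411.48 kcal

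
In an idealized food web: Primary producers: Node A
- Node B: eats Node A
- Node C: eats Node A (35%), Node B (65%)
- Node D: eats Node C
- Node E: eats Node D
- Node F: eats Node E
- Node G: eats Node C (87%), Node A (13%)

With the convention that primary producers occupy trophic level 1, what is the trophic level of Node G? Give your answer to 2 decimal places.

Node B: 1 + 1 = 2
Node C: 1 + (0.35×1 + 0.65×2) = 2.65
Node D: 1 + 2.65 = 3.65
Node E: 1 + 3.65 = 4.65
Node F: 1 + 4.65 = 5.65
Node G: 1 + (0.87×2.65 + 0.13×1) = 3.4355

3.44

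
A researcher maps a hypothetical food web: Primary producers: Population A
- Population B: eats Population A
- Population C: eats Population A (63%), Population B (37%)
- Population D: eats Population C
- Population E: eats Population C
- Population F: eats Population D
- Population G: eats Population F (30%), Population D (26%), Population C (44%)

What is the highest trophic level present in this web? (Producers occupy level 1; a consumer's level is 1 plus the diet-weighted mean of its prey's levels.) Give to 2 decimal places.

4.37

Population B: 1 + 1 = 2
Population C: 1 + (0.63×1 + 0.37×2) = 2.37
Population D: 1 + 2.37 = 3.37
Population E: 1 + 2.37 = 3.37
Population F: 1 + 3.37 = 4.37
Population G: 1 + (0.3×4.37 + 0.26×3.37 + 0.44×2.37) = 4.23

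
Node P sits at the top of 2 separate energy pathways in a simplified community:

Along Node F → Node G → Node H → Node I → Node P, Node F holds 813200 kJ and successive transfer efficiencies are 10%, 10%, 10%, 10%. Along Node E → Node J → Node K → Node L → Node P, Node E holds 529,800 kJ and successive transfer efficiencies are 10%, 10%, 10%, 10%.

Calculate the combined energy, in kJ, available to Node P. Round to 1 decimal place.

Via Node F: 813200 × 0.1 × 0.1 × 0.1 × 0.1 = 81.32 kJ
Via Node E: 529800 × 0.1 × 0.1 × 0.1 × 0.1 = 52.98 kJ
Total at Node P: 81.32 + 52.98 = 134.3 kJ

134.3 kJ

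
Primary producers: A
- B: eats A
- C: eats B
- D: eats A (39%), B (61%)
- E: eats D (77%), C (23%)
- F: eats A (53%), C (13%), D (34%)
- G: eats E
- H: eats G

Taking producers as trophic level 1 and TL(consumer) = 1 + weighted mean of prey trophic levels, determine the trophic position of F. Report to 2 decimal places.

2.81

B: 1 + 1 = 2
C: 1 + 2 = 3
D: 1 + (0.39×1 + 0.61×2) = 2.61
E: 1 + (0.77×2.61 + 0.23×3) = 3.6997
F: 1 + (0.53×1 + 0.13×3 + 0.34×2.61) = 2.8074
G: 1 + 3.6997 = 4.6997
H: 1 + 4.6997 = 5.6997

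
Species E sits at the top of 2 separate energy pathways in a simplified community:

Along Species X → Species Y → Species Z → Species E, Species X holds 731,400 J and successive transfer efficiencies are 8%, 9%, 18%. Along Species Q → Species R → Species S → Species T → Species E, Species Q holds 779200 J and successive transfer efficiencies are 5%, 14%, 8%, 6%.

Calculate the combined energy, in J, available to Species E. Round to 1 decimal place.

974.1 J

Via Species X: 731400 × 0.08 × 0.09 × 0.18 = 947.8944 J
Via Species Q: 779200 × 0.05 × 0.14 × 0.08 × 0.06 = 26.18112 J
Total at Species E: 947.8944 + 26.18112 = 974.07552 J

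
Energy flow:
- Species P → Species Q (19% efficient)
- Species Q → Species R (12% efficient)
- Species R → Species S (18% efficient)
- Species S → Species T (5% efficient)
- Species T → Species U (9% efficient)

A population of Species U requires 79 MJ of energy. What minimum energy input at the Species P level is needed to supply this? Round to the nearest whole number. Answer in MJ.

4277669 MJ

Cumulative transfer efficiency: 0.19 × 0.12 × 0.18 × 0.05 × 0.09 = 0.000018468
Species P energy = 79 / 0.000018468 = 4277669 MJ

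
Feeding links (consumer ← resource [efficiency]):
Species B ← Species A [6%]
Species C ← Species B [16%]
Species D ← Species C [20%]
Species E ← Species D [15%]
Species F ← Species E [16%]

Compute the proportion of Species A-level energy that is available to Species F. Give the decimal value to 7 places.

0.0000461

Product of link efficiencies: 0.06 × 0.16 × 0.2 × 0.15 × 0.16 = 0.00004608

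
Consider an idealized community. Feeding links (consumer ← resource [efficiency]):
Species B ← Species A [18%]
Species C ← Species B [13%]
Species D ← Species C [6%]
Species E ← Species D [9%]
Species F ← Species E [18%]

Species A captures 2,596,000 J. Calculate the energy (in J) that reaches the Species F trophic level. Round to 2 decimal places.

Species B: 2596000 × 0.18 = 467280 J
Species C: 467280 × 0.13 = 60746.4 J
Species D: 60746.4 × 0.06 = 3644.784 J
Species E: 3644.784 × 0.09 = 328.03056 J
Species F: 328.03056 × 0.18 = 59.0455008 J

59.05 J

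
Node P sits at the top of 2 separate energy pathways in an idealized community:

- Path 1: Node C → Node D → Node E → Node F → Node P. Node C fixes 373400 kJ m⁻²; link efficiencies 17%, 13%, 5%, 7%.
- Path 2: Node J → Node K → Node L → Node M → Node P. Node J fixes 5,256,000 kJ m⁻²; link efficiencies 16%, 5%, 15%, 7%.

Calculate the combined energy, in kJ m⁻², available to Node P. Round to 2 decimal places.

470.39 kJ m⁻²

Path 1: 373400 × 0.17 × 0.13 × 0.05 × 0.07 = 28.88249 kJ m⁻²
Path 2: 5256000 × 0.16 × 0.05 × 0.15 × 0.07 = 441.504 kJ m⁻²
Total at Node P: 28.88249 + 441.504 = 470.38649 kJ m⁻²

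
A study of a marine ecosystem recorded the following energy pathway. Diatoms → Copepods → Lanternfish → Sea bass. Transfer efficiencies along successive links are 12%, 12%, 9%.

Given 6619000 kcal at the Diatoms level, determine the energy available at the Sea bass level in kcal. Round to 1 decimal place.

Copepods: 6619000 × 0.12 = 794280 kcal
Lanternfish: 794280 × 0.12 = 95313.6 kcal
Sea bass: 95313.6 × 0.09 = 8578.224 kcal

8578.2 kcal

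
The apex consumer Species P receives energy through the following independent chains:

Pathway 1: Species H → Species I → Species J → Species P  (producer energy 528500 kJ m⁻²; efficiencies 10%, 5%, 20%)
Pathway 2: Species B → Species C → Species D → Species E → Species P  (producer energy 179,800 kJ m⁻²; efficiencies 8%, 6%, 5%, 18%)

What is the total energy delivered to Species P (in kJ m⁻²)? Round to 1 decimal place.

536.3 kJ m⁻²

Pathway 1: 528500 × 0.1 × 0.05 × 0.2 = 528.5 kJ m⁻²
Pathway 2: 179800 × 0.08 × 0.06 × 0.05 × 0.18 = 7.76736 kJ m⁻²
Total at Species P: 528.5 + 7.76736 = 536.26736 kJ m⁻²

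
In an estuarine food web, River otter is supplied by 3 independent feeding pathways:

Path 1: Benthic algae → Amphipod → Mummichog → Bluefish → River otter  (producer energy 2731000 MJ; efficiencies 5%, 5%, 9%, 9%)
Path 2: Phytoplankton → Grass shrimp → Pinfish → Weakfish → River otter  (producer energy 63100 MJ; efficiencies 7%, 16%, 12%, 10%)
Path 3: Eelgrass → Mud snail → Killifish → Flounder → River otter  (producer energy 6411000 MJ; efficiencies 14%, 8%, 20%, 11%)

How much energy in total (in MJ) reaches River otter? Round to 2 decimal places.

1643.45 MJ

Path 1: 2731000 × 0.05 × 0.05 × 0.09 × 0.09 = 55.30275 MJ
Path 2: 63100 × 0.07 × 0.16 × 0.12 × 0.1 = 8.48064 MJ
Path 3: 6411000 × 0.14 × 0.08 × 0.2 × 0.11 = 1579.6704 MJ
Total at River otter: 55.30275 + 8.48064 + 1579.6704 = 1643.45379 MJ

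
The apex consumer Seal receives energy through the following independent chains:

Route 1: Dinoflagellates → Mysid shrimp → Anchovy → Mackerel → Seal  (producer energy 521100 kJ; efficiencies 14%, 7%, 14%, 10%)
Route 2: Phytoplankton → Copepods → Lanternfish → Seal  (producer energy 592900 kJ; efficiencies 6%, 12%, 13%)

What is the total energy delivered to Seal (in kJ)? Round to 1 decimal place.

Route 1: 521100 × 0.14 × 0.07 × 0.14 × 0.1 = 71.49492 kJ
Route 2: 592900 × 0.06 × 0.12 × 0.13 = 554.9544 kJ
Total at Seal: 71.49492 + 554.9544 = 626.44932 kJ

626.4 kJ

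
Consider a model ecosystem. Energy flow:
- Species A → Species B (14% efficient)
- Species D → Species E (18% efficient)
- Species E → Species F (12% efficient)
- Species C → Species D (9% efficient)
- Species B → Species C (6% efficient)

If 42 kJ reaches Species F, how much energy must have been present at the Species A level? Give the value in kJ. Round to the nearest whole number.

2572016 kJ

Cumulative transfer efficiency: 0.14 × 0.06 × 0.09 × 0.18 × 0.12 = 0.0000163296
Species A energy = 42 / 0.0000163296 = 2572016 kJ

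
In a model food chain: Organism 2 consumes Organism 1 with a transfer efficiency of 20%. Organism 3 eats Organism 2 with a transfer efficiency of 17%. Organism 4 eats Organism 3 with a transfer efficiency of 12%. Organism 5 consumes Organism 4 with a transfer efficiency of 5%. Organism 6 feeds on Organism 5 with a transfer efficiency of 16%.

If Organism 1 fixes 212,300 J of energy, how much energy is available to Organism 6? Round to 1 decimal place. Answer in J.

6.9 J

Organism 2: 212300 × 0.2 = 42460 J
Organism 3: 42460 × 0.17 = 7218.2 J
Organism 4: 7218.2 × 0.12 = 866.184 J
Organism 5: 866.184 × 0.05 = 43.3092 J
Organism 6: 43.3092 × 0.16 = 6.929472 J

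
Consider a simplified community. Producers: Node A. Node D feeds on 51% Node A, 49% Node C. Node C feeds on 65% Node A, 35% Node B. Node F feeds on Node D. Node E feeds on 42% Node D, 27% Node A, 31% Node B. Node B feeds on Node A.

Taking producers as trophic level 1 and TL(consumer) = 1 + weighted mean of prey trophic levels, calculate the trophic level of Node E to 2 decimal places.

Node B: 1 + 1 = 2
Node C: 1 + (0.65×1 + 0.35×2) = 2.35
Node D: 1 + (0.51×1 + 0.49×2.35) = 2.6615
Node E: 1 + (0.42×2.6615 + 0.27×1 + 0.31×2) = 3.00783
Node F: 1 + 2.6615 = 3.6615

3.01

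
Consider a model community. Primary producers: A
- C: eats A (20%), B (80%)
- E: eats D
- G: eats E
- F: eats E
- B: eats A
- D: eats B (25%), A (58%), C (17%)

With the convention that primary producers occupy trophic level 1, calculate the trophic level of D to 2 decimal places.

2.56

B: 1 + 1 = 2
C: 1 + (0.2×1 + 0.8×2) = 2.8
D: 1 + (0.25×2 + 0.58×1 + 0.17×2.8) = 2.556
E: 1 + 2.556 = 3.556
F: 1 + 3.556 = 4.556
G: 1 + 3.556 = 4.556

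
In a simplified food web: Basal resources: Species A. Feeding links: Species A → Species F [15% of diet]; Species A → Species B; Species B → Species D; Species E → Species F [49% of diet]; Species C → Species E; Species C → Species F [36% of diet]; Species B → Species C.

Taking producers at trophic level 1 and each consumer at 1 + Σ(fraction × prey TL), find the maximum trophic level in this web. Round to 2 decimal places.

Species B: 1 + 1 = 2
Species C: 1 + 2 = 3
Species D: 1 + 2 = 3
Species E: 1 + 3 = 4
Species F: 1 + (0.36×3 + 0.49×4 + 0.15×1) = 4.19

4.19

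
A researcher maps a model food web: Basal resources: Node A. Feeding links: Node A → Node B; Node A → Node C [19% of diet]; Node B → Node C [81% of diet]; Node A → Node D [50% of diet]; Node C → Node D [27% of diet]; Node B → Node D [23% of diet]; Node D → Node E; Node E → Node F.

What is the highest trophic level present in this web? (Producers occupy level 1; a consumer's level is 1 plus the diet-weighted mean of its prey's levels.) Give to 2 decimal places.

Node B: 1 + 1 = 2
Node C: 1 + (0.19×1 + 0.81×2) = 2.81
Node D: 1 + (0.5×1 + 0.27×2.81 + 0.23×2) = 2.7187
Node E: 1 + 2.7187 = 3.7187
Node F: 1 + 3.7187 = 4.7187

4.72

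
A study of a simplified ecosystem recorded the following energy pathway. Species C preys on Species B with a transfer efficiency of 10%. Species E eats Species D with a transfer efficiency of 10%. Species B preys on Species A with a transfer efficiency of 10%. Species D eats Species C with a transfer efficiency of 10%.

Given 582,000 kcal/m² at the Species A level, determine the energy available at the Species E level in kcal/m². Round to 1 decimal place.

Species B: 582000 × 0.1 = 58200 kcal/m²
Species C: 58200 × 0.1 = 5820 kcal/m²
Species D: 5820 × 0.1 = 582 kcal/m²
Species E: 582 × 0.1 = 58.2 kcal/m²

58.2 kcal/m²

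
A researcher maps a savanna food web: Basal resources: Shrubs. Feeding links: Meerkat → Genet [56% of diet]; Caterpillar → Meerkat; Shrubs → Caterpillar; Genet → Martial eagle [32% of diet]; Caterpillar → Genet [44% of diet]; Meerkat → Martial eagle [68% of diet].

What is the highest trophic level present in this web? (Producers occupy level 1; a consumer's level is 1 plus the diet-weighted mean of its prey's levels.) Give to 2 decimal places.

Caterpillar: 1 + 1 = 2
Meerkat: 1 + 2 = 3
Genet: 1 + (0.56×3 + 0.44×2) = 3.56
Martial eagle: 1 + (0.68×3 + 0.32×3.56) = 4.1792

4.18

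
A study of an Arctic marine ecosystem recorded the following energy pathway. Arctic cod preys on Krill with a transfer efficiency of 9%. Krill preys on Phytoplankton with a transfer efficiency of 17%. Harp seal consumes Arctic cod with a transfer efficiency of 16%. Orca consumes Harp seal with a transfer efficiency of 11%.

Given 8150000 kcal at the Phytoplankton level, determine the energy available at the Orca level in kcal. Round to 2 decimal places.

2194.63 kcal

Krill: 8150000 × 0.17 = 1385500 kcal
Arctic cod: 1385500 × 0.09 = 124695 kcal
Harp seal: 124695 × 0.16 = 19951.2 kcal
Orca: 19951.2 × 0.11 = 2194.632 kcal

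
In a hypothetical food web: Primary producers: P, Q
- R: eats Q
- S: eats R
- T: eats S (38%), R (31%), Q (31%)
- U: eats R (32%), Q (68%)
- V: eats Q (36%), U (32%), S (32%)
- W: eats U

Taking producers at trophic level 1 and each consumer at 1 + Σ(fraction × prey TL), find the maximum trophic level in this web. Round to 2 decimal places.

3.32

R: 1 + 1 = 2
S: 1 + 2 = 3
T: 1 + (0.38×3 + 0.31×2 + 0.31×1) = 3.07
U: 1 + (0.32×2 + 0.68×1) = 2.32
V: 1 + (0.36×1 + 0.32×2.32 + 0.32×3) = 3.0624
W: 1 + 2.32 = 3.32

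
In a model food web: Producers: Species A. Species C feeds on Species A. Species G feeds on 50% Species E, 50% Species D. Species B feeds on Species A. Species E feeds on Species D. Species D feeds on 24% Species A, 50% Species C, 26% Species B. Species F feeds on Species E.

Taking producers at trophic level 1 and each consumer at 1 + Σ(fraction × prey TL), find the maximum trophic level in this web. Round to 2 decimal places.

Species B: 1 + 1 = 2
Species C: 1 + 1 = 2
Species D: 1 + (0.24×1 + 0.5×2 + 0.26×2) = 2.76
Species E: 1 + 2.76 = 3.76
Species F: 1 + 3.76 = 4.76
Species G: 1 + (0.5×3.76 + 0.5×2.76) = 4.26

4.76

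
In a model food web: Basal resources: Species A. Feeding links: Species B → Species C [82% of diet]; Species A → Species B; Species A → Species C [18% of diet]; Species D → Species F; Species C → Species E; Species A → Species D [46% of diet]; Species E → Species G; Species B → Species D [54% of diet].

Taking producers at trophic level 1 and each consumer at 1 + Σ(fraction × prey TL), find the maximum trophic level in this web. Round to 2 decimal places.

4.82

Species B: 1 + 1 = 2
Species C: 1 + (0.82×2 + 0.18×1) = 2.82
Species D: 1 + (0.54×2 + 0.46×1) = 2.54
Species E: 1 + 2.82 = 3.82
Species F: 1 + 2.54 = 3.54
Species G: 1 + 3.82 = 4.82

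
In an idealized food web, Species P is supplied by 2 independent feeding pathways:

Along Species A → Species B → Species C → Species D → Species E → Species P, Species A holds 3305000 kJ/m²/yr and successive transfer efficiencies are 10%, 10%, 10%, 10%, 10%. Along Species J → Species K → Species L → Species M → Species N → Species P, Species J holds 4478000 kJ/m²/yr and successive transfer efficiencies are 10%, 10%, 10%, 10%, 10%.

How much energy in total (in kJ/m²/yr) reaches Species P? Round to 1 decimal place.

77.8 kJ/m²/yr

Via Species A: 3305000 × 0.1 × 0.1 × 0.1 × 0.1 × 0.1 = 33.05 kJ/m²/yr
Via Species J: 4478000 × 0.1 × 0.1 × 0.1 × 0.1 × 0.1 = 44.78 kJ/m²/yr
Total at Species P: 33.05 + 44.78 = 77.83 kJ/m²/yr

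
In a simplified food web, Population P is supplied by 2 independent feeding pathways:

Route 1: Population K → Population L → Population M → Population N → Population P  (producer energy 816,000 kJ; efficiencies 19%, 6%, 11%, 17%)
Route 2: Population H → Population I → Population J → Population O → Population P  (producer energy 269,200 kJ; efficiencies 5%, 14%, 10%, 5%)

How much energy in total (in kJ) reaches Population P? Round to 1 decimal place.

183.4 kJ

Route 1: 816000 × 0.19 × 0.06 × 0.11 × 0.17 = 173.95488 kJ
Route 2: 269200 × 0.05 × 0.14 × 0.1 × 0.05 = 9.422 kJ
Total at Population P: 173.95488 + 9.422 = 183.37688 kJ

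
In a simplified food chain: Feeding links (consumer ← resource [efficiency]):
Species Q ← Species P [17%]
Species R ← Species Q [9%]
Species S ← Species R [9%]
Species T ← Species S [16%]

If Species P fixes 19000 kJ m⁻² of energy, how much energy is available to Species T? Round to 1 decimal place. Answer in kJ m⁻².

Species Q: 19000 × 0.17 = 3230 kJ m⁻²
Species R: 3230 × 0.09 = 290.7 kJ m⁻²
Species S: 290.7 × 0.09 = 26.163 kJ m⁻²
Species T: 26.163 × 0.16 = 4.18608 kJ m⁻²

4.2 kJ m⁻²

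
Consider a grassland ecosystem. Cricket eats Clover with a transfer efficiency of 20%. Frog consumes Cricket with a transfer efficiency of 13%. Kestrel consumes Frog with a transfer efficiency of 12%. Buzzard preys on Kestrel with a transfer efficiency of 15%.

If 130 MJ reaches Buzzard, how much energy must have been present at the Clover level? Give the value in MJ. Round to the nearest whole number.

Cumulative transfer efficiency: 0.2 × 0.13 × 0.12 × 0.15 = 0.000468
Clover energy = 130 / 0.000468 = 277778 MJ

277778 MJ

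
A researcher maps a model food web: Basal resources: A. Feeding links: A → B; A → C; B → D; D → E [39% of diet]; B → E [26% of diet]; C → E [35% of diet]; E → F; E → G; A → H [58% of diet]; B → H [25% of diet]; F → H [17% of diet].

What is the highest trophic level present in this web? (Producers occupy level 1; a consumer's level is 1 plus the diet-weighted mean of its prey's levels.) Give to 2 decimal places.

B: 1 + 1 = 2
C: 1 + 1 = 2
D: 1 + 2 = 3
E: 1 + (0.39×3 + 0.26×2 + 0.35×2) = 3.39
F: 1 + 3.39 = 4.39
G: 1 + 3.39 = 4.39
H: 1 + (0.58×1 + 0.25×2 + 0.17×4.39) = 2.8263

4.39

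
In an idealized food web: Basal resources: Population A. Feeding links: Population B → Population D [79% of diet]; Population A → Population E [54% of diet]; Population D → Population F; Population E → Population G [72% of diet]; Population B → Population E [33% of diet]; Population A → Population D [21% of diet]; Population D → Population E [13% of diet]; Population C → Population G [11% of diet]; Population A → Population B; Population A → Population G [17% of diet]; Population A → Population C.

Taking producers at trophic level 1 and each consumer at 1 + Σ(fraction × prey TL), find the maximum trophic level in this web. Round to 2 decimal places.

Population B: 1 + 1 = 2
Population C: 1 + 1 = 2
Population D: 1 + (0.21×1 + 0.79×2) = 2.79
Population E: 1 + (0.54×1 + 0.13×2.79 + 0.33×2) = 2.5627
Population F: 1 + 2.79 = 3.79
Population G: 1 + (0.17×1 + 0.72×2.5627 + 0.11×2) = 3.235144

3.79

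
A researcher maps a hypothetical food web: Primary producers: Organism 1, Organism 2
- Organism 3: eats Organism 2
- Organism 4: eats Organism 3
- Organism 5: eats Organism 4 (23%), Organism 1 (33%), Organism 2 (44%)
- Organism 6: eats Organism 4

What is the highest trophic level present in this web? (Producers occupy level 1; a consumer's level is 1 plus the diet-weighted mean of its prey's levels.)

Organism 3: 1 + 1 = 2
Organism 4: 1 + 2 = 3
Organism 5: 1 + (0.23×3 + 0.33×1 + 0.44×1) = 2.46
Organism 6: 1 + 3 = 4

4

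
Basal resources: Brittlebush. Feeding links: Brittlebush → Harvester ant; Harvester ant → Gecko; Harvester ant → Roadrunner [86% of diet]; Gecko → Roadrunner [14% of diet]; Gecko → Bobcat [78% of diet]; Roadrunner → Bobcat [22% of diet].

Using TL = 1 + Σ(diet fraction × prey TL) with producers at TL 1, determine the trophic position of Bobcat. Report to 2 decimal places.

4.03

Harvester ant: 1 + 1 = 2
Gecko: 1 + 2 = 3
Roadrunner: 1 + (0.86×2 + 0.14×3) = 3.14
Bobcat: 1 + (0.78×3 + 0.22×3.14) = 4.0308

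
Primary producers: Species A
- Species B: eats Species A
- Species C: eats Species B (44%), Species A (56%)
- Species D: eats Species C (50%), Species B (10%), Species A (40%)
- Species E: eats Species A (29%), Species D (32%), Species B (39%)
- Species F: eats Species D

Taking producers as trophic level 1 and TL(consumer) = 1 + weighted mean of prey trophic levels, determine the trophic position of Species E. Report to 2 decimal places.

2.97

Species B: 1 + 1 = 2
Species C: 1 + (0.44×2 + 0.56×1) = 2.44
Species D: 1 + (0.5×2.44 + 0.1×2 + 0.4×1) = 2.82
Species E: 1 + (0.29×1 + 0.32×2.82 + 0.39×2) = 2.9724
Species F: 1 + 2.82 = 3.82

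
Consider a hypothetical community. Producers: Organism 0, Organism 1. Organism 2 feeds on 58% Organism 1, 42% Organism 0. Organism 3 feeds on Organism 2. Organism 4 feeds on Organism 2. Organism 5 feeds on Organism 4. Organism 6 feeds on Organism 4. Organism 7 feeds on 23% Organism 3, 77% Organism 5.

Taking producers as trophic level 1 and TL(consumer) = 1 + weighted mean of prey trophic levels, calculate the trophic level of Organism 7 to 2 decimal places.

4.77

Organism 2: 1 + (0.58×1 + 0.42×1) = 2
Organism 3: 1 + 2 = 3
Organism 4: 1 + 2 = 3
Organism 5: 1 + 3 = 4
Organism 6: 1 + 3 = 4
Organism 7: 1 + (0.23×3 + 0.77×4) = 4.77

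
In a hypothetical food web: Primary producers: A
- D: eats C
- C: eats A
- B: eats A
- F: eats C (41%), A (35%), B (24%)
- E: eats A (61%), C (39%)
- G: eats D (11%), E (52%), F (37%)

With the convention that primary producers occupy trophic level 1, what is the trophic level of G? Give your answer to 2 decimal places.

3.55

B: 1 + 1 = 2
C: 1 + 1 = 2
D: 1 + 2 = 3
E: 1 + (0.61×1 + 0.39×2) = 2.39
F: 1 + (0.41×2 + 0.35×1 + 0.24×2) = 2.65
G: 1 + (0.11×3 + 0.52×2.39 + 0.37×2.65) = 3.5533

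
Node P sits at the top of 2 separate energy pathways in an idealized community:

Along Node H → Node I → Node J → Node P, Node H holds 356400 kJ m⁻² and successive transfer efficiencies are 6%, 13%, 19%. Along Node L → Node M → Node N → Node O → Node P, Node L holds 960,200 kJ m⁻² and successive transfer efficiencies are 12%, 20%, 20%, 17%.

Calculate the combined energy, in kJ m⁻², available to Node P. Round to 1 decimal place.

Via Node H: 356400 × 0.06 × 0.13 × 0.19 = 528.1848 kJ m⁻²
Via Node L: 960200 × 0.12 × 0.2 × 0.2 × 0.17 = 783.5232 kJ m⁻²
Total at Node P: 528.1848 + 783.5232 = 1311.708 kJ m⁻²

1311.7 kJ m⁻²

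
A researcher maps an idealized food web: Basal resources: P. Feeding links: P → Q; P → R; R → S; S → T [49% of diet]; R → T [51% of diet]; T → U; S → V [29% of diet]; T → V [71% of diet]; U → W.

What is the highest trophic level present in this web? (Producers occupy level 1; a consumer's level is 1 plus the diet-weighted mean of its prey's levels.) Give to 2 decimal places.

5.49

Q: 1 + 1 = 2
R: 1 + 1 = 2
S: 1 + 2 = 3
T: 1 + (0.49×3 + 0.51×2) = 3.49
U: 1 + 3.49 = 4.49
V: 1 + (0.29×3 + 0.71×3.49) = 4.3479
W: 1 + 4.49 = 5.49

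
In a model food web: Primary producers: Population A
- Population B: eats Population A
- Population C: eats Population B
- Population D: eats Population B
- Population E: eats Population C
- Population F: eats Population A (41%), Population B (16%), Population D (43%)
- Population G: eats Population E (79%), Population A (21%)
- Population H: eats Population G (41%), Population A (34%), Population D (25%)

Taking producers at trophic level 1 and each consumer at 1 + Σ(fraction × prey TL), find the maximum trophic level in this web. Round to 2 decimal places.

Population B: 1 + 1 = 2
Population C: 1 + 2 = 3
Population D: 1 + 2 = 3
Population E: 1 + 3 = 4
Population F: 1 + (0.41×1 + 0.16×2 + 0.43×3) = 3.02
Population G: 1 + (0.79×4 + 0.21×1) = 4.37
Population H: 1 + (0.41×4.37 + 0.34×1 + 0.25×3) = 3.8817

4.37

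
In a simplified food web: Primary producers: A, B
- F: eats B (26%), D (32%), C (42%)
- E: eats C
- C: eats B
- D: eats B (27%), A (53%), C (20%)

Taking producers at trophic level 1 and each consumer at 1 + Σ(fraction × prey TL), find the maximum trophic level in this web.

3

C: 1 + 1 = 2
D: 1 + (0.27×1 + 0.53×1 + 0.2×2) = 2.2
E: 1 + 2 = 3
F: 1 + (0.26×1 + 0.32×2.2 + 0.42×2) = 2.804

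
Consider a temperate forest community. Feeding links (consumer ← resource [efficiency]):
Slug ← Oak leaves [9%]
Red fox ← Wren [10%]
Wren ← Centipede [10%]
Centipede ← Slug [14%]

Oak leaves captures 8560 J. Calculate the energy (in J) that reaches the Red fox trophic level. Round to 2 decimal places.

1.08 J

Slug: 8560 × 0.09 = 770.4 J
Centipede: 770.4 × 0.14 = 107.856 J
Wren: 107.856 × 0.1 = 10.7856 J
Red fox: 10.7856 × 0.1 = 1.07856 J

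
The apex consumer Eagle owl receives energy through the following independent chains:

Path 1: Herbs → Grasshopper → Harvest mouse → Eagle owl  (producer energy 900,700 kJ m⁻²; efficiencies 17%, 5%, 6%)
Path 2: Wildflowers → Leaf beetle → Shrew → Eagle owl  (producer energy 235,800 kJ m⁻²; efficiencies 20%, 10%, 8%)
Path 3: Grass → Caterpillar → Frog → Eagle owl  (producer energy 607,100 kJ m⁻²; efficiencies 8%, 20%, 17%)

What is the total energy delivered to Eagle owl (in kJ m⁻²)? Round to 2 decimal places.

Path 1: 900700 × 0.17 × 0.05 × 0.06 = 459.357 kJ m⁻²
Path 2: 235800 × 0.2 × 0.1 × 0.08 = 377.28 kJ m⁻²
Path 3: 607100 × 0.08 × 0.2 × 0.17 = 1651.312 kJ m⁻²
Total at Eagle owl: 459.357 + 377.28 + 1651.312 = 2487.949 kJ m⁻²

2487.95 kJ m⁻²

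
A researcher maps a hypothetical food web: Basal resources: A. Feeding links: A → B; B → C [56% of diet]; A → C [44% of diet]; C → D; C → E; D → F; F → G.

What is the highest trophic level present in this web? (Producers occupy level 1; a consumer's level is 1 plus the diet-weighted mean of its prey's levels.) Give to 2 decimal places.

5.56

B: 1 + 1 = 2
C: 1 + (0.56×2 + 0.44×1) = 2.56
D: 1 + 2.56 = 3.56
E: 1 + 2.56 = 3.56
F: 1 + 3.56 = 4.56
G: 1 + 4.56 = 5.56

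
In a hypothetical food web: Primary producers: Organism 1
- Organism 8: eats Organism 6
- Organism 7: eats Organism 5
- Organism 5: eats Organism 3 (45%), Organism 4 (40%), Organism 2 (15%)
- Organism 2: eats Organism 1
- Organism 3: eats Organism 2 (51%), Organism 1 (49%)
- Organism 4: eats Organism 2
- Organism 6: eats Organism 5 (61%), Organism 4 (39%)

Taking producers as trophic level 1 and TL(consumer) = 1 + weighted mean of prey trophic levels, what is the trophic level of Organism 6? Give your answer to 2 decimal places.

Organism 2: 1 + 1 = 2
Organism 3: 1 + (0.51×2 + 0.49×1) = 2.51
Organism 4: 1 + 2 = 3
Organism 5: 1 + (0.45×2.51 + 0.4×3 + 0.15×2) = 3.6295
Organism 6: 1 + (0.61×3.6295 + 0.39×3) = 4.383995
Organism 7: 1 + 3.6295 = 4.6295
Organism 8: 1 + 4.383995 = 5.383995

4.38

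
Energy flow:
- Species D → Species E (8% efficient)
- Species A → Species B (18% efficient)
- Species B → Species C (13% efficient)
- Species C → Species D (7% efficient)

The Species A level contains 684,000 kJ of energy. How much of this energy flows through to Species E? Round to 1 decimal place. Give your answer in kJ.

89.6 kJ

Species B: 684000 × 0.18 = 123120 kJ
Species C: 123120 × 0.13 = 16005.6 kJ
Species D: 16005.6 × 0.07 = 1120.392 kJ
Species E: 1120.392 × 0.08 = 89.63136 kJ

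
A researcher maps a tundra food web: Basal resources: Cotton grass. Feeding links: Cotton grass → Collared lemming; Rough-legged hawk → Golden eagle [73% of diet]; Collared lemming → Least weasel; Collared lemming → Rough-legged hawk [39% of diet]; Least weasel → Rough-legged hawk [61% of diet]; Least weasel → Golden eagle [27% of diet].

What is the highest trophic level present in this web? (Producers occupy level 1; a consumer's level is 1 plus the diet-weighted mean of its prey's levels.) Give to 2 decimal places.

4.45

Collared lemming: 1 + 1 = 2
Least weasel: 1 + 2 = 3
Rough-legged hawk: 1 + (0.61×3 + 0.39×2) = 3.61
Golden eagle: 1 + (0.73×3.61 + 0.27×3) = 4.4453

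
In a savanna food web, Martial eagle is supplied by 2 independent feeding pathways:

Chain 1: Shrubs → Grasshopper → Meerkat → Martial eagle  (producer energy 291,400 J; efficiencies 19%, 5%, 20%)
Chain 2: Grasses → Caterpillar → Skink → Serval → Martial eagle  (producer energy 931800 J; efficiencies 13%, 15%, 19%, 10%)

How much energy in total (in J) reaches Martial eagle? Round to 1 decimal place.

898.9 J

Chain 1: 291400 × 0.19 × 0.05 × 0.2 = 553.66 J
Chain 2: 931800 × 0.13 × 0.15 × 0.19 × 0.1 = 345.2319 J
Total at Martial eagle: 553.66 + 345.2319 = 898.8919 J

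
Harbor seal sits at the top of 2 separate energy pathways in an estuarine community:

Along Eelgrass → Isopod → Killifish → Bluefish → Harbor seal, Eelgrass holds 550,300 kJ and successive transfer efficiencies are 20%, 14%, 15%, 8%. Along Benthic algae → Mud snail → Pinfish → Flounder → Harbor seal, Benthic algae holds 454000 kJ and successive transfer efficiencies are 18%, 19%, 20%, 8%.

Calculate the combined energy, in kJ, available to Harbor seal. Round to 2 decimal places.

433.33 kJ

Via Eelgrass: 550300 × 0.2 × 0.14 × 0.15 × 0.08 = 184.9008 kJ
Via Benthic algae: 454000 × 0.18 × 0.19 × 0.2 × 0.08 = 248.4288 kJ
Total at Harbor seal: 184.9008 + 248.4288 = 433.3296 kJ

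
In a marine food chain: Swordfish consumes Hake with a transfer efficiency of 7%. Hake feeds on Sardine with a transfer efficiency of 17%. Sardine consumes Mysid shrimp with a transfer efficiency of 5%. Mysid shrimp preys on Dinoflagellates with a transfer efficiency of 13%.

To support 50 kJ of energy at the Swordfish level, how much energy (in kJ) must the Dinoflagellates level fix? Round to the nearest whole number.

Cumulative transfer efficiency: 0.13 × 0.05 × 0.17 × 0.07 = 0.00007735
Dinoflagellates energy = 50 / 0.00007735 = 646412 kJ

646412 kJ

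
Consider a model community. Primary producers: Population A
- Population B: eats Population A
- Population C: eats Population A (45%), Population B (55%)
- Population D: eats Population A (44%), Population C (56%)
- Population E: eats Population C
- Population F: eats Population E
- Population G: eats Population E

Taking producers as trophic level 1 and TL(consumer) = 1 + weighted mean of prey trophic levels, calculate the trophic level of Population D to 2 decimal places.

2.87

Population B: 1 + 1 = 2
Population C: 1 + (0.45×1 + 0.55×2) = 2.55
Population D: 1 + (0.44×1 + 0.56×2.55) = 2.868
Population E: 1 + 2.55 = 3.55
Population F: 1 + 3.55 = 4.55
Population G: 1 + 3.55 = 4.55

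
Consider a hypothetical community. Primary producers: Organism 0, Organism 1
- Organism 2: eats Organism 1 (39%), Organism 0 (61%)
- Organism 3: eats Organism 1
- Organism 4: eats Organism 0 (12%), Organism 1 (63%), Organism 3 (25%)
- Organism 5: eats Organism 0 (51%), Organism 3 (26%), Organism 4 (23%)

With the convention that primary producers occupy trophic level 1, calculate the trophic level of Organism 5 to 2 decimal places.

Organism 2: 1 + (0.39×1 + 0.61×1) = 2
Organism 3: 1 + 1 = 2
Organism 4: 1 + (0.12×1 + 0.63×1 + 0.25×2) = 2.25
Organism 5: 1 + (0.51×1 + 0.26×2 + 0.23×2.25) = 2.5475

2.55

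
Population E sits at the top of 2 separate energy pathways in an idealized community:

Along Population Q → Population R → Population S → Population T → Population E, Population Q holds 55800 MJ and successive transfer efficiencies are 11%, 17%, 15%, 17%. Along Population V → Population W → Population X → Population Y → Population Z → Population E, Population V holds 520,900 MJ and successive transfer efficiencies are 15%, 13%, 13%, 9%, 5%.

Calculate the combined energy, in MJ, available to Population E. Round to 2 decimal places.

Via Population Q: 55800 × 0.11 × 0.17 × 0.15 × 0.17 = 26.60823 MJ
Via Population V: 520900 × 0.15 × 0.13 × 0.13 × 0.09 × 0.05 = 5.94216675 MJ
Total at Population E: 26.60823 + 5.94216675 = 32.55039675 MJ

32.55 MJ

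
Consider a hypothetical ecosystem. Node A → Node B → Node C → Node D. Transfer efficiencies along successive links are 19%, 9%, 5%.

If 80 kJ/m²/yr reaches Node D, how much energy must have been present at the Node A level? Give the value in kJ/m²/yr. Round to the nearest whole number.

93567 kJ/m²/yr

Cumulative transfer efficiency: 0.19 × 0.09 × 0.05 = 0.000855
Node A energy = 80 / 0.000855 = 93567 kJ/m²/yr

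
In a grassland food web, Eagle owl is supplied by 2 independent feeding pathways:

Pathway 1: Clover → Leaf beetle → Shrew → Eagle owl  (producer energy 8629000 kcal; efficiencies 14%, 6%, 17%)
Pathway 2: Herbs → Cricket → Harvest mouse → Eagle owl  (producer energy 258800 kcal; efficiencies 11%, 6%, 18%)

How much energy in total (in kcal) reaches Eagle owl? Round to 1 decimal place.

Pathway 1: 8629000 × 0.14 × 0.06 × 0.17 = 12322.212 kcal
Pathway 2: 258800 × 0.11 × 0.06 × 0.18 = 307.4544 kcal
Total at Eagle owl: 12322.212 + 307.4544 = 12629.6664 kcal

12629.7 kcal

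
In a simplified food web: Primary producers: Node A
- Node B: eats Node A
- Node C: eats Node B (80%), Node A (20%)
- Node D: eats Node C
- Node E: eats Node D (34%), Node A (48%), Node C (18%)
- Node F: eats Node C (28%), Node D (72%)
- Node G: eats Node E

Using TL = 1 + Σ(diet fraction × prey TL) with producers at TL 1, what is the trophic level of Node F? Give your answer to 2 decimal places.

4.52

Node B: 1 + 1 = 2
Node C: 1 + (0.8×2 + 0.2×1) = 2.8
Node D: 1 + 2.8 = 3.8
Node E: 1 + (0.34×3.8 + 0.48×1 + 0.18×2.8) = 3.276
Node F: 1 + (0.28×2.8 + 0.72×3.8) = 4.52
Node G: 1 + 3.276 = 4.276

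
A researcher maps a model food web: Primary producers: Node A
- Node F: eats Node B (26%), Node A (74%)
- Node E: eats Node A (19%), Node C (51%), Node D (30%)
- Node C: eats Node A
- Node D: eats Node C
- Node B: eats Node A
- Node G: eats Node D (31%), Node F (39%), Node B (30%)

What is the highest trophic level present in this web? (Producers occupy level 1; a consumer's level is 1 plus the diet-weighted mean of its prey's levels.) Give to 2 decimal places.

Node B: 1 + 1 = 2
Node C: 1 + 1 = 2
Node D: 1 + 2 = 3
Node E: 1 + (0.19×1 + 0.51×2 + 0.3×3) = 3.11
Node F: 1 + (0.26×2 + 0.74×1) = 2.26
Node G: 1 + (0.31×3 + 0.39×2.26 + 0.3×2) = 3.4114

3.41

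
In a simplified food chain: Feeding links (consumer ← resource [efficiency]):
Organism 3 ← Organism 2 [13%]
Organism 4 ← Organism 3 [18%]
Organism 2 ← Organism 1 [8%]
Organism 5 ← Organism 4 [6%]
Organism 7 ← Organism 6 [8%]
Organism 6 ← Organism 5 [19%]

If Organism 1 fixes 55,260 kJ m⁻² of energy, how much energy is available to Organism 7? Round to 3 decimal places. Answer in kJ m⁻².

0.094 kJ m⁻²

Organism 2: 55260 × 0.08 = 4420.8 kJ m⁻²
Organism 3: 4420.8 × 0.13 = 574.704 kJ m⁻²
Organism 4: 574.704 × 0.18 = 103.44672 kJ m⁻²
Organism 5: 103.44672 × 0.06 = 6.2068032 kJ m⁻²
Organism 6: 6.2068032 × 0.19 = 1.179292608 kJ m⁻²
Organism 7: 1.179292608 × 0.08 = 0.09434340864 kJ m⁻²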